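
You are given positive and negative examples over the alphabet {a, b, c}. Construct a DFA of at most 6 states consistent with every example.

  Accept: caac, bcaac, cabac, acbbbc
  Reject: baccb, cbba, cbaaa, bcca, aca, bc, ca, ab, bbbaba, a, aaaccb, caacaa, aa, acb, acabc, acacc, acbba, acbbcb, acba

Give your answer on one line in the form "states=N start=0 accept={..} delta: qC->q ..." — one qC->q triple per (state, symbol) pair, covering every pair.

states=4 start=0 accept={3} delta: 0a->0 0b->0 0c->1 1a->1 1b->2 1c->3 2a->1 2b->3 2c->0 3a->0 3b->1 3c->0

Fold the examples into a partial DFA from state 0: repeatedly fix the first undefined (state, symbol) met by the shortest-then-alphabetical prefix, trying targets in increasing order and rejecting any under which an Accept and a Reject string meet in one state with the same remainder; add a state when all current targets are rejected. Accepting states are where Accept strings end.
a: 0a undefined. 0a->0: ok.
b: 0b undefined. 0b->0: ok.
c: 0c undefined. 0c->0: no, caac/baccb meet in 0. Open state 1: 0c->1.
ca: 1a undefined. 1a->0: no, caac/bc meet in 1. 1a->1: ok.
cb: 1b undefined. 1b->0: no, cabac/aca meet in 1. 1b->1: no, caac/acabc meet in 1 with "c" left. Open state 2: 1b->2.
bcc: 1c undefined. 1c->0: no, caac/baccb meet in 0. 1c->1: no, caac/bcca meet in 1. 1c->2: no, caac/acb meet in 2. Open state 3: 1c->3.
cba: 2a undefined. 2a->0: no, cabac/aca meet in 1. 2a->1: ok.
cbb: 2b undefined. 2b->0: no, acbbbc/cbaaa meet in 1. 2b->1: no, acbbbc/acabc meet in 2 with "c" left. 2b->2: no, acbbbc/acabc meet in 2 with "c" left. 2b->3: ok.
bcca: 3a undefined. 3a->0: ok.
acabc: 2c undefined. 2c->0: ok.
acacc: 3c undefined. 3c->0: ok.
acbbb: 3b undefined. 3b->0: no, acbbbc/cbaaa meet in 1. 3b->1: ok.
All examples now run through 4 states with every (state, symbol) defined. Accept strings end in {3}, Reject strings end in {0,1,2}; accept={3}.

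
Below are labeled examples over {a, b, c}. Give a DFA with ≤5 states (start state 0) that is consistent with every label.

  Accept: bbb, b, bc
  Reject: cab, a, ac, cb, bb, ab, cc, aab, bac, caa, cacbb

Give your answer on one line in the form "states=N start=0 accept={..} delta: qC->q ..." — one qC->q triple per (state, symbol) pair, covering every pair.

State merging on the prefix tree: take the shortest (then alphabetical) example prefix whose next move is undefined and point that move at state 0, else 1, else 2, ...; a target is out if some Accept/Reject pair would then sit in one state with the same input left (inseparable). If every existing state is out, open a new one.
a: 0a undefined. 0a->0: no, b/ab meet in 0 with "b" left. Open state 1: 0a->1.
b: 0b undefined. 0b->0: no, bbb/bb meet in 0. 0b->1: no, b/a meet in 1. Open state 2: 0b->2.
c: 0c undefined. 0c->0: no, b/cb meet in 2. 0c->1: ok.
aa: 1a undefined. 1a->0: no, b/cab meet in 2. 1a->1: ok.
ab: 1b undefined. 1b->0: ok.
ac: 1c undefined. 1c->0: ok.
ba: 2a undefined. 2a->0: ok.
bb: 2b undefined. 2b->0: ok.
bc: 2c undefined. 2c->0: no, bc/cab meet in 0. 2c->1: no, bc/a meet in 1. 2c->2: ok.
All examples now run through 3 states with every (state, symbol) defined. Accept strings end in {2}, Reject strings end in {0,1}; accept={2}.

states=3 start=0 accept={2} delta: 0a->1 0b->2 0c->1 1a->1 1b->0 1c->0 2a->0 2b->0 2c->2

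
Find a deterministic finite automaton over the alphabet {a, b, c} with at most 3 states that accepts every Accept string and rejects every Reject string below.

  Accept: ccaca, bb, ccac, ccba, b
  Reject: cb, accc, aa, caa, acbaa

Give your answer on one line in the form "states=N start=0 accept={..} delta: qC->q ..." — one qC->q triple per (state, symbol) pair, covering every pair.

Grow the machine one transition at a time. Run the examples from 0; the earliest place one falls off (shortest prefix, ties alphabetical) gets sent to the lowest-numbered state that keeps every Accept/Reject pair distinguishable — a pair clashes when both reach the same state with identical unread suffix — and to a fresh state only if none does.
a: 0a undefined. 0a->0: ok.
b: 0b undefined. 0b->0: no, bb/aa meet in 0. Open state 1: 0b->1.
c: 0c undefined. 0c->0: no, ccaca/accc meet in 0. 0c->1: no, bb/cb meet in 1 with "b" left. Open state 2: 0c->2.
bb: 1b undefined. 1b->0: no, bb/aa meet in 0. 1b->1: ok.
ca: 2a undefined. 2a->0: ok.
cb: 2b undefined. 2b->0: ok.
cc: 2c undefined. 2c->0: no, ccaca/cb meet in 0. 2c->1: ok.
cca: 1a undefined. 1a->0: no, ccaca/cb meet in 0. 1a->1: no, ccac/accc meet in 1 with "c" left. 1a->2: ok.
accc: 1c undefined. 1c->0: ok.
All examples now run through 3 states with every (state, symbol) defined. Accept strings end in {1,2}, Reject strings end in {0}; accept={1,2}.

states=3 start=0 accept={1,2} delta: 0a->0 0b->1 0c->2 1a->2 1b->1 1c->0 2a->0 2b->0 2c->1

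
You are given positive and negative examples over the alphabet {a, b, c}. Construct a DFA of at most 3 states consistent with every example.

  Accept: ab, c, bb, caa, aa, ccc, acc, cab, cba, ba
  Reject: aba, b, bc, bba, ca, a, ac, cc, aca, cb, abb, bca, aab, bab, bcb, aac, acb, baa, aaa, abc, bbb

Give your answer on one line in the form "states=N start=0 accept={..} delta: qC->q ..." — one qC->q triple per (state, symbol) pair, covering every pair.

State merging on the prefix tree: take the shortest (then alphabetical) example prefix whose next move is undefined and point that move at state 0, else 1, else 2, ...; a target is out if some Accept/Reject pair would then sit in one state with the same input left (inseparable). If every existing state is out, open a new one.
a: 0a undefined. 0a->0: no, ab/b meet in 0 with "b" left. Open state 1: 0a->1.
b: 0b undefined. 0b->0: no, ab/bab meet in 1 with "b" left. 0b->1: ok.
c: 0c undefined. 0c->0: no, c/cc meet in 0. 0c->1: no, ab/cb meet in 1 with "b" left. Open state 2: 0c->2.
aa: 1a undefined. 1a->0: no, c/aac meet in 2. 1a->1: no, ab/aab meet in 1 with "b" left. 1a->2: ok.
ab: 1b undefined. 1b->0: no, c/abc meet in 2. 1b->1: no, ab/b meet in 1. 1b->2: ok.
ac: 1c undefined. 1c->0: ok.
ca: 2a undefined. 2a->0: no, caa/b meet in 1. 2a->1: ok.
cb: 2b undefined. 2b->0: no, cba/aba meet in 1. 2b->1: ok.
cc: 2c undefined. 2c->0: ok.
All examples now run through 3 states with every (state, symbol) defined. Accept strings end in {2}, Reject strings end in {0,1}; accept={2}.

states=3 start=0 accept={2} delta: 0a->1 0b->1 0c->2 1a->2 1b->2 1c->0 2a->1 2b->1 2c->0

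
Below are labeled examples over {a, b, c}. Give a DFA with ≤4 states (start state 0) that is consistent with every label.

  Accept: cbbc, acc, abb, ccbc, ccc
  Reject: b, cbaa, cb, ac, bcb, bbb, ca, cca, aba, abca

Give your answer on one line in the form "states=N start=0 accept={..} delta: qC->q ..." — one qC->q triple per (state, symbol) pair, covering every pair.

Fold the examples into a partial DFA from state 0: repeatedly fix the first undefined (state, symbol) met by the shortest-then-alphabetical prefix, trying targets in increasing order and rejecting any under which an Accept and a Reject string meet in one state with the same remainder; add a state when all current targets are rejected. Accepting states are where Accept strings end.
a: 0a undefined. 0a->0: ok.
b: 0b undefined. 0b->0: no, abb/b meet in 0. Open state 1: 0b->1.
c: 0c undefined. 0c->0: no, acc/ac meet in 0. 0c->1: no, abb/cb meet in 1 with "b" left. Open state 2: 0c->2.
bb: 1b undefined. 1b->0: ok.
bc: 1c undefined. 1c->0: no, abb/abca meet in 0. 1c->1: no, abb/bcb meet in 0. 1c->2: ok.
ca: 2a undefined. 2a->0: no, abb/ca meet in 0. 2a->1: ok.
cb: 2b undefined. 2b->0: no, cbbc/ac meet in 2. 2b->1: no, cbbc/ac meet in 2. 2b->2: ok.
cc: 2c undefined. 2c->0: no, cbbc/cca meet in 0. 2c->1: no, cbbc/b meet in 1. 2c->2: no, cbbc/cb meet in 2. Open state 3: 2c->3.
aba: 1a undefined. 1a->0: no, abb/cbaa meet in 0. 1a->1: ok.
cca: 3a undefined. 3a->0: no, abb/cca meet in 0. 3a->1: ok.
ccb: 3b undefined. 3b->0: no, ccbc/cb meet in 2. 3b->1: no, ccbc/cb meet in 2. 3b->2: ok.
ccc: 3c undefined. 3c->0: ok.
All examples now run through 4 states with every (state, symbol) defined. Accept strings end in {0,3}, Reject strings end in {1,2}; accept={0,3}.

states=4 start=0 accept={0,3} delta: 0a->0 0b->1 0c->2 1a->1 1b->0 1c->2 2a->1 2b->2 2c->3 3a->1 3b->2 3c->0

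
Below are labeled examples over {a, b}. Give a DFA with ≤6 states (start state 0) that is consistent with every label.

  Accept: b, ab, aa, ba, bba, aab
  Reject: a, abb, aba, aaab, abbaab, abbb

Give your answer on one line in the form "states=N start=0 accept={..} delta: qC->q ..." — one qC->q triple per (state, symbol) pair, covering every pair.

Grow the machine one transition at a time. Run the examples from 0; the earliest place one falls off (shortest prefix, ties alphabetical) gets sent to the lowest-numbered state that keeps every Accept/Reject pair distinguishable — a pair clashes when both reach the same state with identical unread suffix — and to a fresh state only if none does.
a: 0a undefined. 0a->0: no, b/aaab meet in 0 with "b" left. Open state 1: 0a->1.
b: 0b undefined. 0b->0: no, ba/a meet in 1. 0b->1: no, b/a meet in 1. Open state 2: 0b->2.
aa: 1a undefined. 1a->0: no, ab/aaab meet in 1 with "b" left. 1a->1: no, ab/aaab meet in 1 with "b" left. 1a->2: ok.
ab: 1b undefined. 1b->0: no, b/abb meet in 2. 1b->1: no, b/aba meet in 2. 1b->2: no, ba/aba meet in 2 with "a" left. Open state 3: 1b->3.
ba: 2a undefined. 2a->0: no, b/aaab meet in 2. 2a->1: no, ab/aaab meet in 3. 2a->2: no, aab/aaab meet in 2 with "b" left. 2a->3: ok.
bb: 2b undefined. 2b->0: no, bba/a meet in 1. 2b->1: no, aab/a meet in 1. 2b->2: ok.
aba: 3a undefined. 3a->0: ok.
abb: 3b undefined. 3b->0: no, b/abbaab meet in 2. 3b->1: no, ab/abbb meet in 3. 3b->2: no, b/abb meet in 2. 3b->3: no, ab/abb meet in 3. Open state 4: 3b->4.
abba: 4a undefined. 4a->0: no, ab/abbaab meet in 3. 4a->1: no, b/abbaab meet in 2. 4a->2: ok.
abbb: 4b undefined. 4b->0: ok.
All examples now run through 5 states with every (state, symbol) defined. Accept strings end in {2,3}, Reject strings end in {0,1,4}; accept={2,3}.

states=5 start=0 accept={2,3} delta: 0a->1 0b->2 1a->2 1b->3 2a->3 2b->2 3a->0 3b->4 4a->2 4b->0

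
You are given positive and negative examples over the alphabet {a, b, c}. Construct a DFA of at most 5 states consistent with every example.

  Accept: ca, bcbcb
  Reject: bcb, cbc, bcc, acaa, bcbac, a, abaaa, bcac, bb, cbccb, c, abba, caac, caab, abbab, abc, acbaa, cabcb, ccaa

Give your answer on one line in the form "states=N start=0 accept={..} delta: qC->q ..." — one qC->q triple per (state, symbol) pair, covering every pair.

states=4 start=0 accept={2} delta: 0a->0 0b->0 0c->1 1a->2 1b->1 1c->3 2a->0 2b->0 2c->0 3a->0 3b->2 3c->0

State merging on the prefix tree: take the shortest (then alphabetical) example prefix whose next move is undefined and point that move at state 0, else 1, else 2, ...; a target is out if some Accept/Reject pair would then sit in one state with the same input left (inseparable). If every existing state is out, open a new one.
a: 0a undefined. 0a->0: ok.
b: 0b undefined. 0b->0: ok.
c: 0c undefined. 0c->0: no, ca/bcb meet in 0. Open state 1: 0c->1.
ca: 1a undefined. 1a->0: no, ca/acaa meet in 0. 1a->1: no, ca/acaa meet in 1. Open state 2: 1a->2.
cb: 1b undefined. 1b->0: no, bcbcb/bcb meet in 0. 1b->1: ok.
cc: 1c undefined. 1c->0: no, bcbcb/cbc meet in 0. 1c->1: no, bcbcb/bcb meet in 1. 1c->2: no, ca/cbc meet in 2. Open state 3: 1c->3.
caa: 2a undefined. 2a->0: ok.
cab: 2b undefined. 2b->0: ok.
cca: 3a undefined. 3a->0: ok.
bcac: 2c undefined. 2c->0: ok.
cbcc: 3c undefined. 3c->0: ok.
bcbcb: 3b undefined. 3b->0: no, bcbcb/acaa meet in 0. 3b->1: no, bcbcb/bcb meet in 1. 3b->2: ok.
All examples now run through 4 states with every (state, symbol) defined. Accept strings end in {2}, Reject strings end in {0,1,3}; accept={2}.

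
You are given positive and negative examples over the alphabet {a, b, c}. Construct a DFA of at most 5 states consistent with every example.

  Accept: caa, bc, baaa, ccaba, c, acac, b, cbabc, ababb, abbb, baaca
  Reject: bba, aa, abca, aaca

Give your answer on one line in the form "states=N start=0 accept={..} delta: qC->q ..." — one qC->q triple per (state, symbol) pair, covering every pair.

Grow the machine one transition at a time. Run the examples from 0; the earliest place one falls off (shortest prefix, ties alphabetical) gets sent to the lowest-numbered state that keeps every Accept/Reject pair distinguishable — a pair clashes when both reach the same state with identical unread suffix — and to a fresh state only if none does.
a: 0a undefined. 0a->0: ok.
b: 0b undefined. 0b->0: no, baaa/bba meet in 0. Open state 1: 0b->1.
c: 0c undefined. 0c->0: no, caa/aa meet in 0. 0c->1: ok.
ba: 1a undefined. 1a->0: no, caa/aa meet in 0. 1a->1: no, caa/aaca meet in 1. Open state 2: 1a->2.
bb: 1b undefined. 1b->0: ok.
bc: 1c undefined. 1c->0: no, bc/bba meet in 0. 1c->1: ok.
baa: 2a undefined. 2a->0: no, caa/bba meet in 0. 2a->1: no, baaa/abca meet in 2. 2a->2: no, caa/abca meet in 2. Open state 3: 2a->3.
abab: 2b undefined. 2b->0: no, ccaba/bba meet in 0. 2b->1: no, ccaba/abca meet in 2. 2b->2: no, ababb/abca meet in 2. 2b->3: ok.
acac: 2c undefined. 2c->0: no, acac/bba meet in 0. 2c->1: ok.
baaa: 3a undefined. 3a->0: no, baaa/bba meet in 0. 3a->1: ok.
baac: 3c undefined. 3c->0: no, baaca/bba meet in 0. 3c->1: no, baaca/abca meet in 2. 3c->2: ok.
ababb: 3b undefined. 3b->0: no, ababb/bba meet in 0. 3b->1: ok.
All examples now run through 4 states with every (state, symbol) defined. Accept strings end in {1,3}, Reject strings end in {0,2}; accept={1,3}.

states=4 start=0 accept={1,3} delta: 0a->0 0b->1 0c->1 1a->2 1b->0 1c->1 2a->3 2b->3 2c->1 3a->1 3b->1 3c->2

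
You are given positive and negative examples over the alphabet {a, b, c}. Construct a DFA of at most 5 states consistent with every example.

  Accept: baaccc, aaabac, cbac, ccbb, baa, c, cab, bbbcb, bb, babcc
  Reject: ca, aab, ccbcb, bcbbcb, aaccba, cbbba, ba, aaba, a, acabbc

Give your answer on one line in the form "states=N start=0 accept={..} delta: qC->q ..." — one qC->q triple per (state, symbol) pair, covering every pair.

states=5 start=0 accept={2,4} delta: 0a->0 0b->1 0c->2 1a->3 1b->2 1c->0 2a->1 2b->4 2c->0 3a->4 3b->1 3c->2 4a->0 4b->0 4c->1

Grow the machine one transition at a time. Run the examples from 0; the earliest place one falls off (shortest prefix, ties alphabetical) gets sent to the lowest-numbered state that keeps every Accept/Reject pair distinguishable — a pair clashes when both reach the same state with identical unread suffix — and to a fresh state only if none does.
a: 0a undefined. 0a->0: ok.
b: 0b undefined. 0b->0: no, baa/aab meet in 0. Open state 1: 0b->1.
c: 0c undefined. 0c->0: no, c/ca meet in 0. 0c->1: no, c/aab meet in 1. Open state 2: 0c->2.
ba: 1a undefined. 1a->0: no, baa/ba meet in 0. 1a->1: no, baa/aab meet in 1. 1a->2: no, baa/ca meet in 2 with "a" left. Open state 3: 1a->3.
bb: 1b undefined. 1b->0: no, bb/a meet in 0. 1b->1: no, bb/aab meet in 1. 1b->2: ok.
bc: 1c undefined. 1c->0: ok.
ca: 2a undefined. 2a->0: no, cab/aab meet in 1. 2a->1: ok.
cb: 2b undefined. 2b->0: no, cbac/acabbc meet in 2. 2b->1: no, bbbcb/ca meet in 1. 2b->2: no, cbac/a meet in 0. 2b->3: no, aaabac/acabbc meet in 3 with "c" left. Open state 4: 2b->4.
cc: 2c undefined. 2c->0: ok.
baa: 3a undefined. 3a->0: no, baa/a meet in 0. 3a->1: no, baaccc/a meet in 0. 3a->2: no, baaccc/a meet in 0. 3a->3: no, baa/aaccba meet in 3. 3a->4: ok.
bab: 3b undefined. 3b->0: no, babcc/a meet in 0. 3b->1: ok.
cba: 4a undefined. 4a->0: ok.
cbb: 4b undefined. 4b->0: ok.
baac: 4c undefined. 4c->0: no, baaccc/a meet in 0. 4c->1: ok.
aaabac: 3c undefined. 3c->0: no, aaabac/a meet in 0. 3c->1: no, aaabac/ca meet in 1. 3c->2: ok.
All examples now run through 5 states with every (state, symbol) defined. Accept strings end in {2,4}, Reject strings end in {0,1,3}; accept={2,4}.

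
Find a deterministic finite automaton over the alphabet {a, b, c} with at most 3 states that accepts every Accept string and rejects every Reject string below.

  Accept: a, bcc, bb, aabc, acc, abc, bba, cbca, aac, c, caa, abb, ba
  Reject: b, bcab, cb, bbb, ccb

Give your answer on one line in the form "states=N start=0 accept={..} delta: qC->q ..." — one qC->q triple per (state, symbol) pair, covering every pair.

State merging on the prefix tree: take the shortest (then alphabetical) example prefix whose next move is undefined and point that move at state 0, else 1, else 2, ...; a target is out if some Accept/Reject pair would then sit in one state with the same input left (inseparable). If every existing state is out, open a new one.
a: 0a undefined. 0a->0: ok.
b: 0b undefined. 0b->0: no, a/b meet in 0. Open state 1: 0b->1.
c: 0c undefined. 0c->0: ok.
ba: 1a undefined. 1a->0: ok.
bb: 1b undefined. 1b->0: ok.
bc: 1c undefined. 1c->0: ok.
All examples now run through 2 states with every (state, symbol) defined. Accept strings end in {0}, Reject strings end in {1}; accept={0}.

states=2 start=0 accept={0} delta: 0a->0 0b->1 0c->0 1a->0 1b->0 1c->0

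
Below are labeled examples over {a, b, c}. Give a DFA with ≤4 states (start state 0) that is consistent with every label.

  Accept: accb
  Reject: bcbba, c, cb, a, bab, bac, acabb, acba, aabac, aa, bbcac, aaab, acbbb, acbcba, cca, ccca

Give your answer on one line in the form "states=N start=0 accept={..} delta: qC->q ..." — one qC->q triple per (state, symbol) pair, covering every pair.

Grow the machine one transition at a time. Run the examples from 0; the earliest place one falls off (shortest prefix, ties alphabetical) gets sent to the lowest-numbered state that keeps every Accept/Reject pair distinguishable — a pair clashes when both reach the same state with identical unread suffix — and to a fresh state only if none does.
a: 0a undefined. 0a->0: ok.
b: 0b undefined. 0b->0: ok.
c: 0c undefined. 0c->0: no, accb/bcbba meet in 0. Open state 1: 0c->1.
cb: 1b undefined. 1b->0: ok.
cc: 1c undefined. 1c->0: no, accb/bcbba meet in 0. 1c->1: no, accb/bcbba meet in 0. Open state 2: 1c->2.
aca: 1a undefined. 1a->0: ok.
cca: 2a undefined. 2a->0: ok.
ccc: 2c undefined. 2c->0: ok.
accb: 2b undefined. 2b->0: no, accb/bcbba meet in 0. 2b->1: no, accb/c meet in 1. 2b->2: ok.
All examples now run through 3 states with every (state, symbol) defined. Accept strings end in {2}, Reject strings end in {0,1}; accept={2}.

states=3 start=0 accept={2} delta: 0a->0 0b->0 0c->1 1a->0 1b->0 1c->2 2a->0 2b->2 2c->0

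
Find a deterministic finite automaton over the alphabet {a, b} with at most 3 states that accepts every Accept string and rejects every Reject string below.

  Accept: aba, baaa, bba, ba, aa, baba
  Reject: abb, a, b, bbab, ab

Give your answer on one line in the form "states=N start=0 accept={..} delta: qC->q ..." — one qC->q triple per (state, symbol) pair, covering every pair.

Fold the examples into a partial DFA from state 0: repeatedly fix the first undefined (state, symbol) met by the shortest-then-alphabetical prefix, trying targets in increasing order and rejecting any under which an Accept and a Reject string meet in one state with the same remainder; add a state when all current targets are rejected. Accepting states are where Accept strings end.
a: 0a undefined. 0a->0: no, aa/a meet in 0. Open state 1: 0a->1.
b: 0b undefined. 0b->0: no, bba/a meet in 1. 0b->1: ok.
aa: 1a undefined. 1a->0: ok.
ab: 1b undefined. 1b->0: no, aba/abb meet in 1. 1b->1: ok.
All examples now run through 2 states with every (state, symbol) defined. Accept strings end in {0}, Reject strings end in {1}; accept={0}.

states=2 start=0 accept={0} delta: 0a->1 0b->1 1a->0 1b->1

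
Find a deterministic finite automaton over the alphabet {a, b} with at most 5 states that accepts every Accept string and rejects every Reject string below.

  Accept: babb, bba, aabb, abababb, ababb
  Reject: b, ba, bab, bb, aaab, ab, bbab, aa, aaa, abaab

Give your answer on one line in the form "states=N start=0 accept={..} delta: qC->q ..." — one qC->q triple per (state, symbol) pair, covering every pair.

State merging on the prefix tree: take the shortest (then alphabetical) example prefix whose next move is undefined and point that move at state 0, else 1, else 2, ...; a target is out if some Accept/Reject pair would then sit in one state with the same input left (inseparable). If every existing state is out, open a new one.
a: 0a undefined. 0a->0: no, aabb/bb meet in 0 with "bb" left. Open state 1: 0a->1.
b: 0b undefined. 0b->0: no, bba/ba meet in 1. 0b->1: ok.
aa: 1a undefined. 1a->0: no, babb/bb meet in 1 with "b" left. 1a->1: ok.
ab: 1b undefined. 1b->0: no, babb/b meet in 1. 1b->1: no, babb/b meet in 1. Open state 2: 1b->2.
aba: 2a undefined. 2a->0: no, ababb/bab meet in 2. 2a->1: no, bba/b meet in 1. 2a->2: no, babb/bbab meet in 2 with "b" left. Open state 3: 2a->3.
aabb: 2b undefined. 2b->0: ok.
abaa: 3a undefined. 3a->0: ok.
abab: 3b undefined. 3b->0: no, babb/bbab meet in 0. 3b->1: no, ababb/bab meet in 2. 3b->2: ok.
All examples now run through 4 states with every (state, symbol) defined. Accept strings end in {0,3}, Reject strings end in {1,2}; accept={0,3}.

states=4 start=0 accept={0,3} delta: 0a->1 0b->1 1a->1 1b->2 2a->3 2b->0 3a->0 3b->2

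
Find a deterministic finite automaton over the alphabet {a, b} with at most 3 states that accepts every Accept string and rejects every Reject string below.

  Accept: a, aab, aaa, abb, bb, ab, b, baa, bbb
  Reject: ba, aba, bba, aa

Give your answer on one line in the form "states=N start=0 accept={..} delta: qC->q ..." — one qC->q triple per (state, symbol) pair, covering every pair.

Fold the examples into a partial DFA from state 0: repeatedly fix the first undefined (state, symbol) met by the shortest-then-alphabetical prefix, trying targets in increasing order and rejecting any under which an Accept and a Reject string meet in one state with the same remainder; add a state when all current targets are rejected. Accepting states are where Accept strings end.
a: 0a undefined. 0a->0: no, a/aa meet in 0. Open state 1: 0a->1.
b: 0b undefined. 0b->0: no, a/ba meet in 1. 0b->1: ok.
aa: 1a undefined. 1a->0: ok.
ab: 1b undefined. 1b->0: no, a/aba meet in 1. 1b->1: ok.
All examples now run through 2 states with every (state, symbol) defined. Accept strings end in {1}, Reject strings end in {0}; accept={1}.

states=2 start=0 accept={1} delta: 0a->1 0b->1 1a->0 1b->1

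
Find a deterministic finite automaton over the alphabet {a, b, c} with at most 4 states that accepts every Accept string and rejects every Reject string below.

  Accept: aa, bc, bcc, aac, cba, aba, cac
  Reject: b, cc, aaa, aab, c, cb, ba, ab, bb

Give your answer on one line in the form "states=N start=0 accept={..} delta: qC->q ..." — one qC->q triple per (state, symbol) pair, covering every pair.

states=4 start=0 accept={3} delta: 0a->1 0b->2 0c->1 1a->3 1b->1 1c->0 2a->0 2b->0 2c->3 3a->0 3b->0 3c->3

State merging on the prefix tree: take the shortest (then alphabetical) example prefix whose next move is undefined and point that move at state 0, else 1, else 2, ...; a target is out if some Accept/Reject pair would then sit in one state with the same input left (inseparable). If every existing state is out, open a new one.
a: 0a undefined. 0a->0: no, aa/aaa meet in 0. Open state 1: 0a->1.
b: 0b undefined. 0b->0: no, bc/c meet in 0 with "c" left. 0b->1: no, aa/ba meet in 1 with "a" left. Open state 2: 0b->2.
c: 0c undefined. 0c->0: no, cba/ba meet in 2 with "a" left. 0c->1: ok.
aa: 1a undefined. 1a->0: no, aac/aaa meet in 1. 1a->1: no, aa/aaa meet in 1. 1a->2: no, aa/b meet in 2. Open state 3: 1a->3.
ab: 1b undefined. 1b->0: no, cba/c meet in 1. 1b->1: ok.
ba: 2a undefined. 2a->0: ok.
bb: 2b undefined. 2b->0: ok.
bc: 2c undefined. 2c->0: no, bc/ba meet in 0. 2c->1: no, bc/c meet in 1. 2c->2: no, bc/b meet in 2. 2c->3: ok.
cc: 1c undefined. 1c->0: ok.
aaa: 3a undefined. 3a->0: ok.
aab: 3b undefined. 3b->0: ok.
aac: 3c undefined. 3c->0: no, bcc/cc meet in 0. 3c->1: no, bcc/c meet in 1. 3c->2: no, bcc/b meet in 2. 3c->3: ok.
All examples now run through 4 states with every (state, symbol) defined. Accept strings end in {3}, Reject strings end in {0,1,2}; accept={3}.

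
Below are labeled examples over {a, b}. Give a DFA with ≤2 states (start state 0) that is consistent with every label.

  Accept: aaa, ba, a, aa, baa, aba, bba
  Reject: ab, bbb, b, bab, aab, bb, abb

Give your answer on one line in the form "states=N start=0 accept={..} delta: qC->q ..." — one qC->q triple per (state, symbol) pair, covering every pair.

Grow the machine one transition at a time. Run the examples from 0; the earliest place one falls off (shortest prefix, ties alphabetical) gets sent to the lowest-numbered state that keeps every Accept/Reject pair distinguishable — a pair clashes when both reach the same state with identical unread suffix — and to a fresh state only if none does.
a: 0a undefined. 0a->0: ok.
b: 0b undefined. 0b->0: no, aaa/ab meet in 0. Open state 1: 0b->1.
ba: 1a undefined. 1a->0: ok.
bb: 1b undefined. 1b->0: no, aaa/bb meet in 0. 1b->1: ok.
All examples now run through 2 states with every (state, symbol) defined. Accept strings end in {0}, Reject strings end in {1}; accept={0}.

states=2 start=0 accept={0} delta: 0a->0 0b->1 1a->0 1b->1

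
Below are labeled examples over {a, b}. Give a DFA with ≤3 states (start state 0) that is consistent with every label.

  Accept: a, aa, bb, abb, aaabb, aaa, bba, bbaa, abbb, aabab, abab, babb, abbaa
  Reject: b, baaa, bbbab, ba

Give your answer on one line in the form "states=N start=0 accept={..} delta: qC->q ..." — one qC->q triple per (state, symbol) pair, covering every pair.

states=3 start=0 accept={0,2} delta: 0a->0 0b->1 1a->1 1b->2 2a->0 2b->0

State merging on the prefix tree: take the shortest (then alphabetical) example prefix whose next move is undefined and point that move at state 0, else 1, else 2, ...; a target is out if some Accept/Reject pair would then sit in one state with the same input left (inseparable). If every existing state is out, open a new one.
a: 0a undefined. 0a->0: ok.
b: 0b undefined. 0b->0: no, a/b meet in 0. Open state 1: 0b->1.
ba: 1a undefined. 1a->0: no, a/baaa meet in 0. 1a->1: ok.
bb: 1b undefined. 1b->0: no, a/bbbab meet in 0. 1b->1: no, bb/b meet in 1. Open state 2: 1b->2.
bba: 2a undefined. 2a->0: ok.
bbb: 2b undefined. 2b->0: ok.
All examples now run through 3 states with every (state, symbol) defined. Accept strings end in {0,2}, Reject strings end in {1}; accept={0,2}.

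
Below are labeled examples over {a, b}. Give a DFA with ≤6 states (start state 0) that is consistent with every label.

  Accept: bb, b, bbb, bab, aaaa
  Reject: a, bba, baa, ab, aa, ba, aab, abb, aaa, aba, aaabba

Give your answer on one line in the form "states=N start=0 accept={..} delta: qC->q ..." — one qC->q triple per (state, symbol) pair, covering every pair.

states=5 start=0 accept={2} delta: 0a->1 0b->2 1a->3 1b->1 2a->0 2b->2 3a->4 3b->0 4a->2 4b->0

Grow the machine one transition at a time. Run the examples from 0; the earliest place one falls off (shortest prefix, ties alphabetical) gets sent to the lowest-numbered state that keeps every Accept/Reject pair distinguishable — a pair clashes when both reach the same state with identical unread suffix — and to a fresh state only if none does.
a: 0a undefined. 0a->0: no, bb/abb meet in 0 with "bb" left. Open state 1: 0a->1.
b: 0b undefined. 0b->0: no, bab/ab meet in 1 with "b" left. 0b->1: no, bb/ab meet in 1 with "b" left. Open state 2: 0b->2.
aa: 1a undefined. 1a->0: no, b/aab meet in 2. 1a->1: no, aaaa/a meet in 1. 1a->2: no, bb/aab meet in 2 with "b" left. Open state 3: 1a->3.
ab: 1b undefined. 1b->0: no, b/abb meet in 2. 1b->1: ok.
ba: 2a undefined. 2a->0: ok.
bb: 2b undefined. 2b->0: no, bb/ba meet in 0. 2b->1: no, bb/a meet in 1. 2b->2: ok.
aaa: 3a undefined. 3a->0: no, aaaa/a meet in 1. 3a->1: no, aaaa/aa meet in 3. 3a->2: no, bb/aaa meet in 2. 3a->3: no, aaaa/aa meet in 3. Open state 4: 3a->4.
aab: 3b undefined. 3b->0: ok.
aaaa: 4a undefined. 4a->0: no, aaaa/bba meet in 0. 4a->1: no, aaaa/a meet in 1. 4a->2: ok.
aaab: 4b undefined. 4b->0: ok.
All examples now run through 5 states with every (state, symbol) defined. Accept strings end in {2}, Reject strings end in {0,1,3,4}; accept={2}.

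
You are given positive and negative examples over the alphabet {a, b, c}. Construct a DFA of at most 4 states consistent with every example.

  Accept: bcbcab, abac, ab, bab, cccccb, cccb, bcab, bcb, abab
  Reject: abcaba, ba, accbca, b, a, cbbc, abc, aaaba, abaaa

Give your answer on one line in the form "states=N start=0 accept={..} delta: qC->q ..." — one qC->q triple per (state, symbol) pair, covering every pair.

State merging on the prefix tree: take the shortest (then alphabetical) example prefix whose next move is undefined and point that move at state 0, else 1, else 2, ...; a target is out if some Accept/Reject pair would then sit in one state with the same input left (inseparable). If every existing state is out, open a new one.
a: 0a undefined. 0a->0: no, ab/b meet in 0 with "b" left. Open state 1: 0a->1.
b: 0b undefined. 0b->0: ok.
c: 0c undefined. 0c->0: no, cccccb/b meet in 0. 0c->1: ok.
aa: 1a undefined. 1a->0: no, bcab/b meet in 0. 1a->1: ok.
ab: 1b undefined. 1b->0: no, bcbcab/b meet in 0. 1b->1: no, abac/cbbc meet in 1 with "c" left. Open state 2: 1b->2.
ac: 1c undefined. 1c->0: ok.
aba: 2a undefined. 2a->0: no, abac/ba meet in 1. 2a->1: no, abac/b meet in 0. 2a->2: no, abac/abc meet in 2 with "c" left. Open state 3: 2a->3.
abc: 2c undefined. 2c->0: ok.
cbb: 2b undefined. 2b->0: ok.
abaa: 3a undefined. 3a->0: ok.
abab: 3b undefined. 3b->0: no, abab/b meet in 0. 3b->1: no, abab/ba meet in 1. 3b->2: ok.
abac: 3c undefined. 3c->0: no, abac/b meet in 0. 3c->1: no, abac/ba meet in 1. 3c->2: ok.
All examples now run through 4 states with every (state, symbol) defined. Accept strings end in {2}, Reject strings end in {0,1,3}; accept={2}.

states=4 start=0 accept={2} delta: 0a->1 0b->0 0c->1 1a->1 1b->2 1c->0 2a->3 2b->0 2c->0 3a->0 3b->2 3c->2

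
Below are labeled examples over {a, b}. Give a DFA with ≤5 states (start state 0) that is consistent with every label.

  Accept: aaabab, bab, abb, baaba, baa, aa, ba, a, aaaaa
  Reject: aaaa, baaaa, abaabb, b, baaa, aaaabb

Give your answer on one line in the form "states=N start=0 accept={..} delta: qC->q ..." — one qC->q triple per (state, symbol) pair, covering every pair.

states=4 start=0 accept={1,2} delta: 0a->1 0b->0 1a->2 1b->1 2a->3 2b->0 3a->0 3b->0

Grow the machine one transition at a time. Run the examples from 0; the earliest place one falls off (shortest prefix, ties alphabetical) gets sent to the lowest-numbered state that keeps every Accept/Reject pair distinguishable — a pair clashes when both reach the same state with identical unread suffix — and to a fresh state only if none does.
a: 0a undefined. 0a->0: no, abb/aaaabb meet in 0 with "bb" left. Open state 1: 0a->1.
b: 0b undefined. 0b->0: ok.
aa: 1a undefined. 1a->0: no, baaba/baaa meet in 1. 1a->1: no, abb/aaaabb meet in 1 with "bb" left. Open state 2: 1a->2.
ab: 1b undefined. 1b->0: no, bab/b meet in 0. 1b->1: ok.
aaa: 2a undefined. 2a->0: no, aaabab/aaaa meet in 1. 2a->1: no, bab/abaabb meet in 1. 2a->2: no, baa/aaaa meet in 2. Open state 3: 2a->3.
aaaa: 3a undefined. 3a->0: ok.
aaab: 3b undefined. 3b->0: ok.
baab: 2b undefined. 2b->0: ok.
All examples now run through 4 states with every (state, symbol) defined. Accept strings end in {1,2}, Reject strings end in {0,3}; accept={1,2}.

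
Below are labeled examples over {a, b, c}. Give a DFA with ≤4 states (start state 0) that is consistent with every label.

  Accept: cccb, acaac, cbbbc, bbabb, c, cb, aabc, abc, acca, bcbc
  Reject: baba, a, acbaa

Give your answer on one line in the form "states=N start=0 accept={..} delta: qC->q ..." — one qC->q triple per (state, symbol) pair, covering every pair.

states=3 start=0 accept={1,2} delta: 0a->0 0b->1 0c->1 1a->0 1b->1 1c->2 2a->1 2b->0 2c->0

Grow the machine one transition at a time. Run the examples from 0; the earliest place one falls off (shortest prefix, ties alphabetical) gets sent to the lowest-numbered state that keeps every Accept/Reject pair distinguishable — a pair clashes when both reach the same state with identical unread suffix — and to a fresh state only if none does.
a: 0a undefined. 0a->0: ok.
b: 0b undefined. 0b->0: no, bbabb/baba meet in 0. Open state 1: 0b->1.
c: 0c undefined. 0c->0: no, acaac/a meet in 0. 0c->1: ok.
ba: 1a undefined. 1a->0: ok.
bb: 1b undefined. 1b->0: no, bbabb/baba meet in 0. 1b->1: ok.
bc: 1c undefined. 1c->0: no, cbbbc/baba meet in 0. 1c->1: no, acca/baba meet in 0. Open state 2: 1c->2.
bcb: 2b undefined. 2b->0: ok.
ccc: 2c undefined. 2c->0: ok.
acca: 2a undefined. 2a->0: no, acca/baba meet in 0. 2a->1: ok.
All examples now run through 3 states with every (state, symbol) defined. Accept strings end in {1,2}, Reject strings end in {0}; accept={1,2}.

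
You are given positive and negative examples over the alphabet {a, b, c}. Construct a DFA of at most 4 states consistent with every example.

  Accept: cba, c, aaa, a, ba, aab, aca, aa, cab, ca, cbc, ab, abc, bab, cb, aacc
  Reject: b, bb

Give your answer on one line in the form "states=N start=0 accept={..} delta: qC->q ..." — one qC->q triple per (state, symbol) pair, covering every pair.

Fold the examples into a partial DFA from state 0: repeatedly fix the first undefined (state, symbol) met by the shortest-then-alphabetical prefix, trying targets in increasing order and rejecting any under which an Accept and a Reject string meet in one state with the same remainder; add a state when all current targets are rejected. Accepting states are where Accept strings end.
a: 0a undefined. 0a->0: no, aab/b meet in 0 with "b" left. Open state 1: 0a->1.
b: 0b undefined. 0b->0: ok.
c: 0c undefined. 0c->0: no, c/b meet in 0. 0c->1: ok.
aa: 1a undefined. 1a->0: no, aab/b meet in 0. 1a->1: ok.
ab: 1b undefined. 1b->0: no, aab/b meet in 0. 1b->1: ok.
ac: 1c undefined. 1c->0: no, cbc/b meet in 0. 1c->1: ok.
All examples now run through 2 states with every (state, symbol) defined. Accept strings end in {1}, Reject strings end in {0}; accept={1}.

states=2 start=0 accept={1} delta: 0a->1 0b->0 0c->1 1a->1 1b->1 1c->1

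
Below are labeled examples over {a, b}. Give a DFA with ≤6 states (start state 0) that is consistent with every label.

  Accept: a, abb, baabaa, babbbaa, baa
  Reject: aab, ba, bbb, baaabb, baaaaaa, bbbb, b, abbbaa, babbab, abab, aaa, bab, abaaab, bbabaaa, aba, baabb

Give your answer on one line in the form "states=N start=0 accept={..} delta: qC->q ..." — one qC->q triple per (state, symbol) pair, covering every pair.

states=5 start=0 accept={1,4} delta: 0a->1 0b->2 1a->2 1b->1 2a->3 2b->2 3a->4 3b->0 4a->0 4b->2

Fold the examples into a partial DFA from state 0: repeatedly fix the first undefined (state, symbol) met by the shortest-then-alphabetical prefix, trying targets in increasing order and rejecting any under which an Accept and a Reject string meet in one state with the same remainder; add a state when all current targets are rejected. Accepting states are where Accept strings end.
a: 0a undefined. 0a->0: no, a/aaa meet in 0. Open state 1: 0a->1.
b: 0b undefined. 0b->0: no, a/ba meet in 1. 0b->1: no, a/b meet in 1. Open state 2: 0b->2.
aa: 1a undefined. 1a->0: no, a/aaa meet in 1. 1a->1: no, a/aaa meet in 1. 1a->2: ok.
ab: 1b undefined. 1b->0: no, a/aba meet in 1. 1b->1: ok.
ba: 2a undefined. 2a->0: no, a/abaaab meet in 1. 2a->1: no, a/ba meet in 1. 2a->2: no, baa/ba meet in 2. Open state 3: 2a->3.
bb: 2b undefined. 2b->0: no, baa/bbabaaa meet in 3 with "a" left. 2b->1: no, a/aab meet in 1. 2b->2: ok.
baa: 3a undefined. 3a->0: no, a/baaabb meet in 1. 3a->1: no, a/abaaab meet in 1. 3a->2: no, baabaa/aab meet in 2. 3a->3: no, baa/ba meet in 3. Open state 4: 3a->4.
bab: 3b undefined. 3b->0: ok.
baaa: 4a undefined. 4a->0: ok.
baab: 4b undefined. 4b->0: no, baabaa/aab meet in 2. 4b->1: no, a/abaaab meet in 1. 4b->2: ok.
All examples now run through 5 states with every (state, symbol) defined. Accept strings end in {1,4}, Reject strings end in {0,2,3}; accept={1,4}.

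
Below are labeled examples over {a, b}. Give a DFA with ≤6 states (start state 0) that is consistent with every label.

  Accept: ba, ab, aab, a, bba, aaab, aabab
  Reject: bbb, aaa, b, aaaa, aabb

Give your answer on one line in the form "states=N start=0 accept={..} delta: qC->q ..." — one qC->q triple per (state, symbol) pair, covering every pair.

Fold the examples into a partial DFA from state 0: repeatedly fix the first undefined (state, symbol) met by the shortest-then-alphabetical prefix, trying targets in increasing order and rejecting any under which an Accept and a Reject string meet in one state with the same remainder; add a state when all current targets are rejected. Accepting states are where Accept strings end.
a: 0a undefined. 0a->0: no, ab/b meet in 0 with "b" left. Open state 1: 0a->1.
b: 0b undefined. 0b->0: ok.
aa: 1a undefined. 1a->0: no, ba/aaa meet in 1. 1a->1: no, ba/aaa meet in 1. Open state 2: 1a->2.
ab: 1b undefined. 1b->0: no, ab/bbb meet in 0. 1b->1: ok.
aaa: 2a undefined. 2a->0: no, ba/aaaa meet in 1. 2a->1: no, ba/aaa meet in 1. 2a->2: ok.
aab: 2b undefined. 2b->0: no, aab/bbb meet in 0. 2b->1: no, ba/aabb meet in 1. 2b->2: no, aab/aaa meet in 2. Open state 3: 2b->3.
aaba: 3a undefined. 3a->0: no, aabab/bbb meet in 0. 3a->1: ok.
aabb: 3b undefined. 3b->0: ok.
All examples now run through 4 states with every (state, symbol) defined. Accept strings end in {1,3}, Reject strings end in {0,2}; accept={1,3}.

states=4 start=0 accept={1,3} delta: 0a->1 0b->0 1a->2 1b->1 2a->2 2b->3 3a->1 3b->0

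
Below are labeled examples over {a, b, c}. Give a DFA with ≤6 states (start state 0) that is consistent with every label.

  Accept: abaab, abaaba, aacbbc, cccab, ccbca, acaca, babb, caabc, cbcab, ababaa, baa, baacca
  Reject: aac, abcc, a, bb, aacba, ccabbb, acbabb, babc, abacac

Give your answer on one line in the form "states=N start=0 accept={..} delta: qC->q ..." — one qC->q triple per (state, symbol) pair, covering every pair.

State merging on the prefix tree: take the shortest (then alphabetical) example prefix whose next move is undefined and point that move at state 0, else 1, else 2, ...; a target is out if some Accept/Reject pair would then sit in one state with the same input left (inseparable). If every existing state is out, open a new one.
a: 0a undefined. 0a->0: ok.
b: 0b undefined. 0b->0: no, abaab/a meet in 0. Open state 1: 0b->1.
c: 0c undefined. 0c->0: no, acaca/aac meet in 0. 0c->1: ok.
ba: 1a undefined. 1a->0: no, abaab/aac meet in 1. 1a->1: no, abaab/bb meet in 1 with "b" left. Open state 2: 1a->2.
bb: 1b undefined. 1b->0: ok.
cc: 1c undefined. 1c->0: no, aacbbc/a meet in 0. 1c->1: no, aacbbc/aac meet in 1. 1c->2: ok.
baa: 2a undefined. 2a->0: no, abaab/aac meet in 1. 2a->1: no, abaab/a meet in 0. 2a->2: no, caabc/babc meet in 2 with "bc" left. Open state 3: 2a->3.
bab: 2b undefined. 2b->0: no, babb/aac meet in 1. 2b->1: no, aacbbc/babc meet in 2. 2b->2: ok.
ccc: 2c undefined. 2c->0: no, cccab/aac meet in 1. 2c->1: ok.
baac: 3c undefined. 3c->0: ok.
caab: 3b undefined. 3b->0: no, abaab/a meet in 0. 3b->1: no, abaab/aac meet in 1. 3b->2: no, abaab/ccabbb meet in 2. 3b->3: no, abaab/ccabbb meet in 3. Open state 4: 3b->4.
caabc: 4c undefined. 4c->0: no, caabc/a meet in 0. 4c->1: no, caabc/aac meet in 1. 4c->2: ok.
ccabb: 4b undefined. 4b->0: ok.
abaaba: 4a undefined. 4a->0: no, abaaba/a meet in 0. 4a->1: no, abaaba/aac meet in 1. 4a->2: ok.
ababaa: 3a undefined. 3a->0: no, ababaa/a meet in 0. 3a->1: no, ababaa/aac meet in 1. 3a->2: ok.
All examples now run through 5 states with every (state, symbol) defined. Accept strings end in {2,3,4}, Reject strings end in {0,1}; accept={2,3,4}.

states=5 start=0 accept={2,3,4} delta: 0a->0 0b->1 0c->1 1a->2 1b->0 1c->2 2a->3 2b->2 2c->1 3a->2 3b->4 3c->0 4a->2 4b->0 4c->2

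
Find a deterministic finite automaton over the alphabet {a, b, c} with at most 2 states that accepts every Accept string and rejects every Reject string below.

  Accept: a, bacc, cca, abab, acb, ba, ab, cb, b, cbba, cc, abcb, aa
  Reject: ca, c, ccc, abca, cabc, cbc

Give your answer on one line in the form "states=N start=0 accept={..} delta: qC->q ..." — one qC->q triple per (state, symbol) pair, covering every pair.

states=2 start=0 accept={0} delta: 0a->0 0b->0 0c->1 1a->1 1b->0 1c->0

Fold the examples into a partial DFA from state 0: repeatedly fix the first undefined (state, symbol) met by the shortest-then-alphabetical prefix, trying targets in increasing order and rejecting any under which an Accept and a Reject string meet in one state with the same remainder; add a state when all current targets are rejected. Accepting states are where Accept strings end.
a: 0a undefined. 0a->0: ok.
b: 0b undefined. 0b->0: ok.
c: 0c undefined. 0c->0: no, a/ca meet in 0. Open state 1: 0c->1.
ca: 1a undefined. 1a->0: no, a/ca meet in 0. 1a->1: ok.
cb: 1b undefined. 1b->0: ok.
cc: 1c undefined. 1c->0: ok.
All examples now run through 2 states with every (state, symbol) defined. Accept strings end in {0}, Reject strings end in {1}; accept={0}.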